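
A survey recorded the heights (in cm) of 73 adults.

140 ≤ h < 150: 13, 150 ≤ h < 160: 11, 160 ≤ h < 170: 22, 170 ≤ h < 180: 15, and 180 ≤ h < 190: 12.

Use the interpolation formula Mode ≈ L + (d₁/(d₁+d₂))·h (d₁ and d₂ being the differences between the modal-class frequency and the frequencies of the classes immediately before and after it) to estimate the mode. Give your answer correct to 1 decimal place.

Modal class: 160 ≤ h < 170 (highest frequency 22).
d₁ = 22 − 11 = 11, d₂ = 22 − 15 = 7
Mode ≈ 160 + (11/(11+7)) × 10 = 160 + 6.1111 = 166.1111

166.1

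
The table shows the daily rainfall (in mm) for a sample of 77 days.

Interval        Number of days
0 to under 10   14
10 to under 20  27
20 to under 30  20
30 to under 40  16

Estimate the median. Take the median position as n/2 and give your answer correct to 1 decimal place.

19.1

Cumulative frequencies: 14, 41, 61, 77
n = 77; position = n/2 = 38.5.
This falls in the class 10 to under 20: L = 10, F = 14, f = 27, h = 10.
Median ≈ 10 + ((38.5 − 14) / 27) × 10 = 19.0741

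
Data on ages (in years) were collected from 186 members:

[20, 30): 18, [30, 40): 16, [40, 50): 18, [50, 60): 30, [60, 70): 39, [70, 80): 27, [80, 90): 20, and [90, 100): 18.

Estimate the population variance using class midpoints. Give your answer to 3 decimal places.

419.508

Midpoints: 25, 35, 45, 55, 65, 75, 85, 95
n = 186, Σfm = 11440, mean = 61.5054
Σfm² = 781650
Σf(m − x̄)² = Σfm² − (Σfm)²/n = 781650 − 11440²/186 = 78028.4946
Population variance = 78028.4946 / 186 = 419.5080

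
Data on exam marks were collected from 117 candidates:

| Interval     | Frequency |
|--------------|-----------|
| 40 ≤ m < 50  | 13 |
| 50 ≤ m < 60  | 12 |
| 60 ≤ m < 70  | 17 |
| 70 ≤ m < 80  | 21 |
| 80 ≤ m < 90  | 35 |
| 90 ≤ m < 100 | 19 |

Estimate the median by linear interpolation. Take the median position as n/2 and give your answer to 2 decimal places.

Cumulative frequencies: 13, 25, 42, 63, 98, 117
n = 117; position = n/2 = 58.5.
This falls in the class 70 ≤ m < 80: L = 70, F = 42, f = 21, h = 10.
Median ≈ 70 + ((58.5 − 42) / 21) × 10 = 77.8571

77.86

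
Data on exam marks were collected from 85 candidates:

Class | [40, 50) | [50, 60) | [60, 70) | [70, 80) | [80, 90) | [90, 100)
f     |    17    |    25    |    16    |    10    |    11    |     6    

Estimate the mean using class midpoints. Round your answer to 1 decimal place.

Midpoints: 45, 55, 65, 75, 85, 95
Σfm = 17×45 + 25×55 + 16×65 + 10×75 + 11×85 + 6×95 = 5435
n = Σf = 85
Mean = 5435 / 85 = 63.9412

63.9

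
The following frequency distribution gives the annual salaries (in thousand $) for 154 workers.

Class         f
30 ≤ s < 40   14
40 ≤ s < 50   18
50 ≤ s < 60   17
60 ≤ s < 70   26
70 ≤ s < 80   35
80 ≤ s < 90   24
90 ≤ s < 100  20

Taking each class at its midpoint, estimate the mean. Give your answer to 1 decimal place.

68.1

Midpoints: 35, 45, 55, 65, 75, 85, 95
Σfm = 14×35 + 18×45 + 17×55 + 26×65 + 35×75 + 24×85 + 20×95 = 10490
n = Σf = 154
Mean = 10490 / 154 = 68.1169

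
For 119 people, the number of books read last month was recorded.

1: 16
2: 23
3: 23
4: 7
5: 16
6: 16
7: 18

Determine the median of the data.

3

Cumulative frequencies: 16, 39, 62, 69, 85, 101, 119
n = 119, so the median is the value in position (n+1)/2 = 60.
Position 60 falls at value 3.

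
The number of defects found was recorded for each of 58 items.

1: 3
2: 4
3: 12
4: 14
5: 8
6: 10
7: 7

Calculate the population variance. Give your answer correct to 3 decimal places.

Values: 1, 2, 3, 4, 5, 6, 7
n = 58, Σfx = 252, mean = 4.3448
Σfx² = 1254
Σf(x − x̄)² = Σfx² − (Σfx)²/n = 1254 − 252²/58 = 159.1034
Population variance = 159.1034 / 58 = 2.7432

2.743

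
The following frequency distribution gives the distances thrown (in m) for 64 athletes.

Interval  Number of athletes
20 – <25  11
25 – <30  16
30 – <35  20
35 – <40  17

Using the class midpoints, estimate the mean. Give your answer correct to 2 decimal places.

Midpoints: 22.5, 27.5, 32.5, 37.5
Σfm = 11×22.5 + 16×27.5 + 20×32.5 + 17×37.5 = 1975
n = Σf = 64
Mean = 1975 / 64 = 30.8594

30.86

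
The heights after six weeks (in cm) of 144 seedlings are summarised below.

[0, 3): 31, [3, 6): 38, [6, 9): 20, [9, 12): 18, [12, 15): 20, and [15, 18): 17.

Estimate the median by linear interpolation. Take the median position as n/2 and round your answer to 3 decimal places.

Cumulative frequencies: 31, 69, 89, 107, 127, 144
n = 144; position = n/2 = 72.
This falls in the class [6, 9): L = 6, F = 69, f = 20, h = 3.
Median ≈ 6 + ((72 − 69) / 20) × 3 = 6.4500

6.450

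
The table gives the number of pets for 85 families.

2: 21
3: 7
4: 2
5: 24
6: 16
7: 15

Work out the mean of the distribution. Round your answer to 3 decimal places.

4.612

Values: 2, 3, 4, 5, 6, 7
Σfx = 21×2 + 7×3 + 2×4 + 24×5 + 16×6 + 15×7 = 392
n = Σf = 85
Mean = 392 / 85 = 4.6118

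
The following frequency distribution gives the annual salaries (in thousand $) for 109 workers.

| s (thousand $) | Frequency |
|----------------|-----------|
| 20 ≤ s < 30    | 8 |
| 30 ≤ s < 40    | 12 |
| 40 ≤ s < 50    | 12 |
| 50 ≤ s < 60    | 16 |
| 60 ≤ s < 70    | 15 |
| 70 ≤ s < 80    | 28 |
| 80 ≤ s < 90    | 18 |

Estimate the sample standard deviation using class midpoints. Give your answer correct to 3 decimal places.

Midpoints: 25, 35, 45, 55, 65, 75, 85
n = 109, Σfm = 6645, mean = 60.9633
Σfm² = 443325
Σf(m − x̄)² = Σfm² − (Σfm)²/n = 443325 − 6645²/109 = 38223.8532
Sample variance = 38223.8532 / 108 = 353.9246
Standard deviation = √353.9246 = 18.8129

18.813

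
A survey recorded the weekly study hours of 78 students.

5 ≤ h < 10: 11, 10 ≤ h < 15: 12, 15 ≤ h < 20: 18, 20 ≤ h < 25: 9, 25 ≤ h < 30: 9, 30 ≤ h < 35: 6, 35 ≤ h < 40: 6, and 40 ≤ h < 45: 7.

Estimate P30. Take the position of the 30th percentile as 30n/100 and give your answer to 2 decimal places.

Cumulative frequencies: 11, 23, 41, 50, 59, 65, 71, 78
n = 78; position = 30n/100 = 23.4.
This falls in the class 15 ≤ h < 20: L = 15, F = 23, f = 18, h = 5.
30th percentile ≈ 15 + ((23.4 − 23) / 18) × 5 = 15.1111

15.11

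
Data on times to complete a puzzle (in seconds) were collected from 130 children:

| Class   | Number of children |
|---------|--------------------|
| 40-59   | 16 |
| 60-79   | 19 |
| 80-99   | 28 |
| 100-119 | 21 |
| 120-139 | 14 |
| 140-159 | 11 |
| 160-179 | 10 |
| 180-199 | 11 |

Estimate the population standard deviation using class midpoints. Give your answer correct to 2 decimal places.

Midpoints: 49.5, 69.5, 89.5, 109.5, 129.5, 149.5, 169.5, 189.5
n = 130, Σfm = 14155, mean = 108.8846
Σfm² = 1770012.5
Σf(m − x̄)² = Σfm² − (Σfm)²/n = 1770012.5 − 14155²/130 = 228750.7692
Population variance = 228750.7692 / 130 = 1759.6213
Standard deviation = √1759.6213 = 41.9478

41.95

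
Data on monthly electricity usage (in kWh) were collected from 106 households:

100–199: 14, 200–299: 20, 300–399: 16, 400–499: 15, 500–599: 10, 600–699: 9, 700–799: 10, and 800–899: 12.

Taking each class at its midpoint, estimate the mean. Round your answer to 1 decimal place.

457.0

Midpoints: 149.5, 249.5, 349.5, 449.5, 549.5, 649.5, 749.5, 849.5
Σfm = 14×149.5 + 20×249.5 + 16×349.5 + 15×449.5 + 10×549.5 + 9×649.5 + 10×749.5 + 12×849.5 = 48447
n = Σf = 106
Mean = 48447 / 106 = 457.0472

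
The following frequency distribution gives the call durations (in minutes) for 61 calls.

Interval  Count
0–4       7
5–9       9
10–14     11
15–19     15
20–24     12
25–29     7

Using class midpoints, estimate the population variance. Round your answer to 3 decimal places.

Midpoints: 2, 7, 12, 17, 22, 27
n = 61, Σfm = 917, mean = 15.0328
Σfm² = 17299
Σf(m − x̄)² = Σfm² − (Σfm)²/n = 17299 − 917²/61 = 3513.9344
Population variance = 3513.9344 / 61 = 57.6055

57.605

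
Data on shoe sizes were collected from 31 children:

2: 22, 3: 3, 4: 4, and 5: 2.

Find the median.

Cumulative frequencies: 22, 25, 29, 31
n = 31, so the median is the value in position (n+1)/2 = 16.
Position 16 falls at value 2.

2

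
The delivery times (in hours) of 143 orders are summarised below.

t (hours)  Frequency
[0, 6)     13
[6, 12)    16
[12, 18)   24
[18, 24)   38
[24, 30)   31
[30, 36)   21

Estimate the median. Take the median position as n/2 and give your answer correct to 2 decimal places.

20.92

Cumulative frequencies: 13, 29, 53, 91, 122, 143
n = 143; position = n/2 = 71.5.
This falls in the class [18, 24): L = 18, F = 53, f = 38, h = 6.
Median ≈ 18 + ((71.5 − 53) / 38) × 6 = 20.9211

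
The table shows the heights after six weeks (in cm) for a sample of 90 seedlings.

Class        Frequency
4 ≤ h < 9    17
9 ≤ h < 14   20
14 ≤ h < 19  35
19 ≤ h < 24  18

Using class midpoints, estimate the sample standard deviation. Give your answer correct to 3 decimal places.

Midpoints: 6.5, 11.5, 16.5, 21.5
n = 90, Σfm = 1305, mean = 14.5000
Σfm² = 21212.5
Σf(m − x̄)² = Σfm² − (Σfm)²/n = 21212.5 − 1305²/90 = 2290.0000
Sample variance = 2290.0000 / 89 = 25.7303
Standard deviation = √25.7303 = 5.0725

5.073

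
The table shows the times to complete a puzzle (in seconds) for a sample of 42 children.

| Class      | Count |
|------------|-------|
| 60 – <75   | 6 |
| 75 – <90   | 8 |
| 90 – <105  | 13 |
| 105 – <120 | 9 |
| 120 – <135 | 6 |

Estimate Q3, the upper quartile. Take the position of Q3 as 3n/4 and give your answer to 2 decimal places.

Cumulative frequencies: 6, 14, 27, 36, 42
n = 42; position = 3n/4 = 31.5.
This falls in the class 105 – <120: L = 105, F = 27, f = 9, h = 15.
Upper quartile ≈ 105 + ((31.5 − 27) / 9) × 15 = 112.5000

112.50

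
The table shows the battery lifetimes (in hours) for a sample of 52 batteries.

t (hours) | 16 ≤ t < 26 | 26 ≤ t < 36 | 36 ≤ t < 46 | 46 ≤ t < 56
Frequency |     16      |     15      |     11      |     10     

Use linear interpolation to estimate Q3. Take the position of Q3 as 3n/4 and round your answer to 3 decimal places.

43.273

Cumulative frequencies: 16, 31, 42, 52
n = 52; position = 3n/4 = 39.
This falls in the class 36 ≤ t < 46: L = 36, F = 31, f = 11, h = 10.
Upper quartile ≈ 36 + ((39 − 31) / 11) × 10 = 43.2727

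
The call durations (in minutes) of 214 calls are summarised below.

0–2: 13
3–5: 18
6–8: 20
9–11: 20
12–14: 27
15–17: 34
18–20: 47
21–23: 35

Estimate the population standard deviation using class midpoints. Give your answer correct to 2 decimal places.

6.44

Midpoints: 1, 4, 7, 10, 13, 16, 19, 22
n = 214, Σfm = 2983, mean = 13.9393
Σfm² = 50455
Σf(m − x̄)² = Σfm² − (Σfm)²/n = 50455 − 2983²/214 = 8874.2103
Population variance = 8874.2103 / 214 = 41.4683
Standard deviation = √41.4683 = 6.4396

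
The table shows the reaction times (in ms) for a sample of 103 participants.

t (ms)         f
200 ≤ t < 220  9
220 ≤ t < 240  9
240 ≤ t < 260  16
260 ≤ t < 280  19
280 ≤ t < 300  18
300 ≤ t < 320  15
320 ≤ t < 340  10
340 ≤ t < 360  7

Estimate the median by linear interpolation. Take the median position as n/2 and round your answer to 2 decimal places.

Cumulative frequencies: 9, 18, 34, 53, 71, 86, 96, 103
n = 103; position = n/2 = 51.5.
This falls in the class 260 ≤ t < 280: L = 260, F = 34, f = 19, h = 20.
Median ≈ 260 + ((51.5 − 34) / 19) × 20 = 278.4211

278.42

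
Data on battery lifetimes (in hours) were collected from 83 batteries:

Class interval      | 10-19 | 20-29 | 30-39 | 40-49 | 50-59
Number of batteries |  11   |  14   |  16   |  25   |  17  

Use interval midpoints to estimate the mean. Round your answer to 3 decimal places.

37.271

Midpoints: 14.5, 24.5, 34.5, 44.5, 54.5
Σfm = 11×14.5 + 14×24.5 + 16×34.5 + 25×44.5 + 17×54.5 = 3093.5
n = Σf = 83
Mean = 3093.5 / 83 = 37.2711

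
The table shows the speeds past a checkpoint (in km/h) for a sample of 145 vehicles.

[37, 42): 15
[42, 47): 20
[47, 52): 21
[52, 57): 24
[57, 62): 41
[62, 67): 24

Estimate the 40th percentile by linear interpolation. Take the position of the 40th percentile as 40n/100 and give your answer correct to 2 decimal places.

52.42

Cumulative frequencies: 15, 35, 56, 80, 121, 145
n = 145; position = 40n/100 = 58.
This falls in the class [52, 57): L = 52, F = 56, f = 24, h = 5.
40th percentile ≈ 52 + ((58 − 56) / 24) × 5 = 52.4167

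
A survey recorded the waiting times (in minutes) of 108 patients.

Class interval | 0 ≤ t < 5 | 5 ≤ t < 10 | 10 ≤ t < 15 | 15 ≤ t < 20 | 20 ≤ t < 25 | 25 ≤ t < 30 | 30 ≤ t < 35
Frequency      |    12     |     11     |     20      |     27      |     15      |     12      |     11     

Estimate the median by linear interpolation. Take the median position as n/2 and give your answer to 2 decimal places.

17.04

Cumulative frequencies: 12, 23, 43, 70, 85, 97, 108
n = 108; position = n/2 = 54.
This falls in the class 15 ≤ t < 20: L = 15, F = 43, f = 27, h = 5.
Median ≈ 15 + ((54 − 43) / 27) × 5 = 17.0370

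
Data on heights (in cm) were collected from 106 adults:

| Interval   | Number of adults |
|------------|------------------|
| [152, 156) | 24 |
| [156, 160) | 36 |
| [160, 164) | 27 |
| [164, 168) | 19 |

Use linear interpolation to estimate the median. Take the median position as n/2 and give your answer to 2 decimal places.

Cumulative frequencies: 24, 60, 87, 106
n = 106; position = n/2 = 53.
This falls in the class [156, 160): L = 156, F = 24, f = 36, h = 4.
Median ≈ 156 + ((53 − 24) / 36) × 4 = 159.2222

159.22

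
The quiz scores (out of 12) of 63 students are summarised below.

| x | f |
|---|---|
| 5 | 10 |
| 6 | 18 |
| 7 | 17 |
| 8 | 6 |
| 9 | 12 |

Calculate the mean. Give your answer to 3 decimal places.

Values: 5, 6, 7, 8, 9
Σfx = 10×5 + 18×6 + 17×7 + 6×8 + 12×9 = 433
n = Σf = 63
Mean = 433 / 63 = 6.8730

6.873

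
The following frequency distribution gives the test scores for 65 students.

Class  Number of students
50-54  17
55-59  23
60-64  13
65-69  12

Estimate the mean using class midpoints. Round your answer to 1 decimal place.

Midpoints: 52, 57, 62, 67
Σfm = 17×52 + 23×57 + 13×62 + 12×67 = 3805
n = Σf = 65
Mean = 3805 / 65 = 58.5385

58.5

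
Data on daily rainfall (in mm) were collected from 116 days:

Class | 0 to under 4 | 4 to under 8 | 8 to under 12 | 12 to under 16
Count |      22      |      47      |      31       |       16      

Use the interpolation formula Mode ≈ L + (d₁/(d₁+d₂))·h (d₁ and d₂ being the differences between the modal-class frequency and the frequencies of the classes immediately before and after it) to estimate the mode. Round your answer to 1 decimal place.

6.4

Modal class: 4 to under 8 (highest frequency 47).
d₁ = 47 − 22 = 25, d₂ = 47 − 31 = 16
Mode ≈ 4 + (25/(25+16)) × 4 = 4 + 2.4390 = 6.4390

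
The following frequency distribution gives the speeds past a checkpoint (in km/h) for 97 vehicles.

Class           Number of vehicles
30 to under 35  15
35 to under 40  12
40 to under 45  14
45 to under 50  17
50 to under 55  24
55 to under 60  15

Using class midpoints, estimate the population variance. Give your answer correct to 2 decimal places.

70.19

Midpoints: 32.5, 37.5, 42.5, 47.5, 52.5, 57.5
n = 97, Σfm = 4462.5, mean = 46.0052
Σfm² = 212106.25
Σf(m − x̄)² = Σfm² − (Σfm)²/n = 212106.25 − 4462.5²/97 = 6808.2474
Population variance = 6808.2474 / 97 = 70.1881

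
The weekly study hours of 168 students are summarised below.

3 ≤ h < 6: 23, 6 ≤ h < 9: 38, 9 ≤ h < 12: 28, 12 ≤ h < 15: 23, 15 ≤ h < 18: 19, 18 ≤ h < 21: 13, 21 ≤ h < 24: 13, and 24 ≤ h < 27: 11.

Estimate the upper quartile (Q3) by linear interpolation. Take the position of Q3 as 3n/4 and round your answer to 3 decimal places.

Cumulative frequencies: 23, 61, 89, 112, 131, 144, 157, 168
n = 168; position = 3n/4 = 126.
This falls in the class 15 ≤ h < 18: L = 15, F = 112, f = 19, h = 3.
Upper quartile ≈ 15 + ((126 − 112) / 19) × 3 = 17.2105

17.211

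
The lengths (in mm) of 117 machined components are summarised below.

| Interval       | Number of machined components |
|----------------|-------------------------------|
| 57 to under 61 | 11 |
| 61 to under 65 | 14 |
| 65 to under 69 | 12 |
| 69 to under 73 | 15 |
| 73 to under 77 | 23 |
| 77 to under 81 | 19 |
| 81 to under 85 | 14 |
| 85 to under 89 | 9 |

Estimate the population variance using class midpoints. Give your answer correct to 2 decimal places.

68.21

Midpoints: 59, 63, 67, 71, 75, 79, 83, 87
n = 117, Σfm = 8571, mean = 73.2564
Σfm² = 635861
Σf(m − x̄)² = Σfm² − (Σfm)²/n = 635861 − 8571²/117 = 7980.3077
Population variance = 7980.3077 / 117 = 68.2078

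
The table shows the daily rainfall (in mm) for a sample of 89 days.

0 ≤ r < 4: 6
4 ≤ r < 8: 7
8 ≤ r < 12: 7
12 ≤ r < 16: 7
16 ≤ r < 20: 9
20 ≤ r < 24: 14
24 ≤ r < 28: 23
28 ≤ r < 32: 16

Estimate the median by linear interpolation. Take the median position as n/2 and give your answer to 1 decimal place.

Cumulative frequencies: 6, 13, 20, 27, 36, 50, 73, 89
n = 89; position = n/2 = 44.5.
This falls in the class 20 ≤ r < 24: L = 20, F = 36, f = 14, h = 4.
Median ≈ 20 + ((44.5 − 36) / 14) × 4 = 22.4286

22.4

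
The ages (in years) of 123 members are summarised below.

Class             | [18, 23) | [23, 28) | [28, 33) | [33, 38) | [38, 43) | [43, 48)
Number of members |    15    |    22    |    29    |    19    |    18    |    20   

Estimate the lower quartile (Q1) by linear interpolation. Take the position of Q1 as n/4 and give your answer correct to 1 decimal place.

Cumulative frequencies: 15, 37, 66, 85, 103, 123
n = 123; position = n/4 = 30.75.
This falls in the class [23, 28): L = 23, F = 15, f = 22, h = 5.
Lower quartile ≈ 23 + ((30.75 − 15) / 22) × 5 = 26.5795

26.6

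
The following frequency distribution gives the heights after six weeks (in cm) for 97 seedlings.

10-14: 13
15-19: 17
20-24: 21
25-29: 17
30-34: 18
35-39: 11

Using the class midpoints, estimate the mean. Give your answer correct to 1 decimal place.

Midpoints: 12, 17, 22, 27, 32, 37
Σfm = 13×12 + 17×17 + 21×22 + 17×27 + 18×32 + 11×37 = 2349
n = Σf = 97
Mean = 2349 / 97 = 24.2165

24.2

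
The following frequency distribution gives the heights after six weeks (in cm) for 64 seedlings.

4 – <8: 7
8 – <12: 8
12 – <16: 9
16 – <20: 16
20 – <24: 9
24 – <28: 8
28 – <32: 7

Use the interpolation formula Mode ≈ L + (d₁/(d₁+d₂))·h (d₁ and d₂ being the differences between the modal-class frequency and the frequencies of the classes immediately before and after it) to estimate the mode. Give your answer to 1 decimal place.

18.0

Modal class: 16 – <20 (highest frequency 16).
d₁ = 16 − 9 = 7, d₂ = 16 − 9 = 7
Mode ≈ 16 + (7/(7+7)) × 4 = 16 + 2.0000 = 18.0000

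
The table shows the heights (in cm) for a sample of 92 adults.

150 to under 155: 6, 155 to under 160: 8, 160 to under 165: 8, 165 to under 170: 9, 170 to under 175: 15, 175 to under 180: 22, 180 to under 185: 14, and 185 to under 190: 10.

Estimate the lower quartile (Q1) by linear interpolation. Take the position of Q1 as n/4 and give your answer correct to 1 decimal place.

Cumulative frequencies: 6, 14, 22, 31, 46, 68, 82, 92
n = 92; position = n/4 = 23.
This falls in the class 165 to under 170: L = 165, F = 22, f = 9, h = 5.
Lower quartile ≈ 165 + ((23 − 22) / 9) × 5 = 165.5556

165.6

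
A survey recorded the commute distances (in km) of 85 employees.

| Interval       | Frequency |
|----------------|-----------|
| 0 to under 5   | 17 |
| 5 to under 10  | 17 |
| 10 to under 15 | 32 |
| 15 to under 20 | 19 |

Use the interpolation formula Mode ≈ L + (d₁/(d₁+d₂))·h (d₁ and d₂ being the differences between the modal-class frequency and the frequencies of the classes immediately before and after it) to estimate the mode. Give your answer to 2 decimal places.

Modal class: 10 to under 15 (highest frequency 32).
d₁ = 32 − 17 = 15, d₂ = 32 − 19 = 13
Mode ≈ 10 + (15/(15+13)) × 5 = 10 + 2.6786 = 12.6786

12.68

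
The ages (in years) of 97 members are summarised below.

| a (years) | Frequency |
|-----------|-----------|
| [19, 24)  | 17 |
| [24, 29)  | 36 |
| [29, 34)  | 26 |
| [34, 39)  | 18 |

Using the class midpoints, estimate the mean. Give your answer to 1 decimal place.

Midpoints: 21.5, 26.5, 31.5, 36.5
Σfm = 17×21.5 + 36×26.5 + 26×31.5 + 18×36.5 = 2795.5
n = Σf = 97
Mean = 2795.5 / 97 = 28.8196

28.8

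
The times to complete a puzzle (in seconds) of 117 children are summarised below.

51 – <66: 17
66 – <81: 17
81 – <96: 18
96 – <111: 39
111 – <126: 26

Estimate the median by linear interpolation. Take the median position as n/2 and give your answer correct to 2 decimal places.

Cumulative frequencies: 17, 34, 52, 91, 117
n = 117; position = n/2 = 58.5.
This falls in the class 96 – <111: L = 96, F = 52, f = 39, h = 15.
Median ≈ 96 + ((58.5 − 52) / 39) × 15 = 98.5000

98.50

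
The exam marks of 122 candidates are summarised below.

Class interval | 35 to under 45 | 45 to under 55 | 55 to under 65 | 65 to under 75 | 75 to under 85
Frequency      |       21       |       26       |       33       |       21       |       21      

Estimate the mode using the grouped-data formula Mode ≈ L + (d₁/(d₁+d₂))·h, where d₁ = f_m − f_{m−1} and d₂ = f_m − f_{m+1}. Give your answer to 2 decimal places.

Modal class: 55 to under 65 (highest frequency 33).
d₁ = 33 − 26 = 7, d₂ = 33 − 21 = 12
Mode ≈ 55 + (7/(7+12)) × 10 = 55 + 3.6842 = 58.6842

58.68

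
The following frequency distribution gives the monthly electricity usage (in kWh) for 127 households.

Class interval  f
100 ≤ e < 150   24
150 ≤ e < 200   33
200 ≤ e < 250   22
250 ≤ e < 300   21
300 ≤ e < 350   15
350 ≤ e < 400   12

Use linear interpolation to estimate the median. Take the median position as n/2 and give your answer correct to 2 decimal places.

214.77

Cumulative frequencies: 24, 57, 79, 100, 115, 127
n = 127; position = n/2 = 63.5.
This falls in the class 200 ≤ e < 250: L = 200, F = 57, f = 22, h = 50.
Median ≈ 200 + ((63.5 − 57) / 22) × 50 = 214.7727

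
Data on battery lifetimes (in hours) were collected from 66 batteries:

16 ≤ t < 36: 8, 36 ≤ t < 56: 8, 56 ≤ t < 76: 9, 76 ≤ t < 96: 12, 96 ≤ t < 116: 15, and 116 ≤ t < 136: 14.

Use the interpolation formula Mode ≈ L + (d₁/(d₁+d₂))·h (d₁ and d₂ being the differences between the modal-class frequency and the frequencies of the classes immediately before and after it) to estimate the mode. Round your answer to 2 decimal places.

Modal class: 96 ≤ t < 116 (highest frequency 15).
d₁ = 15 − 12 = 3, d₂ = 15 − 14 = 1
Mode ≈ 96 + (3/(3+1)) × 20 = 96 + 15.0000 = 111.0000

111.00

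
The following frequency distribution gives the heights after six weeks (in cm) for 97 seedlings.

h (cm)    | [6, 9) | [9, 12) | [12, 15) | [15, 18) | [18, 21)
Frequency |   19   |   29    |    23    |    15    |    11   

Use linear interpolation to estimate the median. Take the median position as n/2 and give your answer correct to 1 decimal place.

Cumulative frequencies: 19, 48, 71, 86, 97
n = 97; position = n/2 = 48.5.
This falls in the class [12, 15): L = 12, F = 48, f = 23, h = 3.
Median ≈ 12 + ((48.5 − 48) / 23) × 3 = 12.0652

12.1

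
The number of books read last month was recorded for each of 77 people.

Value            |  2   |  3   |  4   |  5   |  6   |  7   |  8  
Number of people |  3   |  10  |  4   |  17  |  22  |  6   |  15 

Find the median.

Cumulative frequencies: 3, 13, 17, 34, 56, 62, 77
n = 77, so the median is the value in position (n+1)/2 = 39.
Position 39 falls at value 6.

6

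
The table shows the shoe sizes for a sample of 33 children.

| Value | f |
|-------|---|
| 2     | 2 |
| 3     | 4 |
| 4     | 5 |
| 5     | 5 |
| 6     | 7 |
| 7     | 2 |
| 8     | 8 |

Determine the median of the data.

Cumulative frequencies: 2, 6, 11, 16, 23, 25, 33
n = 33, so the median is the value in position (n+1)/2 = 17.
Position 17 falls at value 6.

6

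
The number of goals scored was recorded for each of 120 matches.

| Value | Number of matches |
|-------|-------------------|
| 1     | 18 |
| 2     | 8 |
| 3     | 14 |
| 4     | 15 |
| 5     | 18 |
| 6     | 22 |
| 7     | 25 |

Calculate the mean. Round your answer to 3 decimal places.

4.442

Values: 1, 2, 3, 4, 5, 6, 7
Σfx = 18×1 + 8×2 + 14×3 + 15×4 + 18×5 + 22×6 + 25×7 = 533
n = Σf = 120
Mean = 533 / 120 = 4.4417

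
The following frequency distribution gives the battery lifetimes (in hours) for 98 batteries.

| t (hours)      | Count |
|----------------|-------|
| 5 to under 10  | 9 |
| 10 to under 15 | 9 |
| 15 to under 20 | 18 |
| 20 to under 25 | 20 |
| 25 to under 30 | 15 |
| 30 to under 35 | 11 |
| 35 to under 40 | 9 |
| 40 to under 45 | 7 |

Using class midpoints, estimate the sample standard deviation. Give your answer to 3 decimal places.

9.876

Midpoints: 7.5, 12.5, 17.5, 22.5, 27.5, 32.5, 37.5, 42.5
n = 98, Σfm = 2350, mean = 23.9796
Σfm² = 65812.5
Σf(m − x̄)² = Σfm² − (Σfm)²/n = 65812.5 − 2350²/98 = 9460.4592
Sample variance = 9460.4592 / 97 = 97.5305
Standard deviation = √97.5305 = 9.8758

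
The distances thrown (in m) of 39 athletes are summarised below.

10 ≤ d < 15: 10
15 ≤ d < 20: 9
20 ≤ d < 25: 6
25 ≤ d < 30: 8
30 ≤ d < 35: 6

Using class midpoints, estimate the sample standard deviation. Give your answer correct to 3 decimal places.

7.206

Midpoints: 12.5, 17.5, 22.5, 27.5, 32.5
n = 39, Σfm = 832.5, mean = 21.3462
Σfm² = 19743.75
Σf(m − x̄)² = Σfm² − (Σfm)²/n = 19743.75 − 832.5²/39 = 1973.0769
Sample variance = 1973.0769 / 38 = 51.9231
Standard deviation = √51.9231 = 7.2058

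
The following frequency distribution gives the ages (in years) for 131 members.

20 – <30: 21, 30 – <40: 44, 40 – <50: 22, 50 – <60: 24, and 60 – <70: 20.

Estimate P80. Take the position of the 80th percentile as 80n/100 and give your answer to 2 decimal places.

Cumulative frequencies: 21, 65, 87, 111, 131
n = 131; position = 80n/100 = 104.8.
This falls in the class 50 – <60: L = 50, F = 87, f = 24, h = 10.
80th percentile ≈ 50 + ((104.8 − 87) / 24) × 10 = 57.4167

57.42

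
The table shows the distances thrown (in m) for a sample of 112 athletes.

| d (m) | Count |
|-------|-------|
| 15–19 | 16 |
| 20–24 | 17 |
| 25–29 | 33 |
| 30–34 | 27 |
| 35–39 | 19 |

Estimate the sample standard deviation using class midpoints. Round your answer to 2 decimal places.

Midpoints: 17, 22, 27, 32, 37
n = 112, Σfm = 3104, mean = 27.7143
Σfm² = 90568
Σf(m − x̄)² = Σfm² − (Σfm)²/n = 90568 − 3104²/112 = 4542.8571
Sample variance = 4542.8571 / 111 = 40.9266
Standard deviation = √40.9266 = 6.3974

6.40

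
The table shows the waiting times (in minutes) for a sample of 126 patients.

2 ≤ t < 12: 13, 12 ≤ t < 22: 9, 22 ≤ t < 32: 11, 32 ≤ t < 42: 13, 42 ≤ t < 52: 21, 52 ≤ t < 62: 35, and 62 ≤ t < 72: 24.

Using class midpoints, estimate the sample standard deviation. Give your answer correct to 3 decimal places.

19.378

Midpoints: 7, 17, 27, 37, 47, 57, 67
n = 126, Σfm = 5612, mean = 44.5397
Σfm² = 296894
Σf(m − x̄)² = Σfm² − (Σfm)²/n = 296894 − 5612²/126 = 46937.3016
Sample variance = 46937.3016 / 125 = 375.4984
Standard deviation = √375.4984 = 19.3778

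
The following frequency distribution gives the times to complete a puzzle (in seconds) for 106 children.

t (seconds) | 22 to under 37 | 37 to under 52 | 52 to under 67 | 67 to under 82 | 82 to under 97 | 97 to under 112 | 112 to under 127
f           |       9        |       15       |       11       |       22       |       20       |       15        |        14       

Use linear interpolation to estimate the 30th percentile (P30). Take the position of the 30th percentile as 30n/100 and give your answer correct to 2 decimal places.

Cumulative frequencies: 9, 24, 35, 57, 77, 92, 106
n = 106; position = 30n/100 = 31.8.
This falls in the class 52 to under 67: L = 52, F = 24, f = 11, h = 15.
30th percentile ≈ 52 + ((31.8 − 24) / 11) × 15 = 62.6364

62.64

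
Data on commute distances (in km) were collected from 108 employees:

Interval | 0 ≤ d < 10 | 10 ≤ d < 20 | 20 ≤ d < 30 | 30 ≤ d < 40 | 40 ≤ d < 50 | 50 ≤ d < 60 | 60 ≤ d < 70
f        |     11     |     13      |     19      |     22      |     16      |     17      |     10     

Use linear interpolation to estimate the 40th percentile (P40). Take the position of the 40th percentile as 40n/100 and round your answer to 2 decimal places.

Cumulative frequencies: 11, 24, 43, 65, 81, 98, 108
n = 108; position = 40n/100 = 43.2.
This falls in the class 30 ≤ d < 40: L = 30, F = 43, f = 22, h = 10.
40th percentile ≈ 30 + ((43.2 − 43) / 22) × 10 = 30.0909

30.09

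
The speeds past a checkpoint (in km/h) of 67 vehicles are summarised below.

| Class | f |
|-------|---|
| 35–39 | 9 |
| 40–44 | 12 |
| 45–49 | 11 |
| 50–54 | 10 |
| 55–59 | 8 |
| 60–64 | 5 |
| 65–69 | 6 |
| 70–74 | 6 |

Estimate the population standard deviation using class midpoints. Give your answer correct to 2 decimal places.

10.89

Midpoints: 37, 42, 47, 52, 57, 62, 67, 72
n = 67, Σfm = 3474, mean = 51.8507
Σfm² = 188078
Σf(m − x̄)² = Σfm² − (Σfm)²/n = 188078 − 3474²/67 = 7948.5075
Population variance = 7948.5075 / 67 = 118.6344
Standard deviation = √118.6344 = 10.8919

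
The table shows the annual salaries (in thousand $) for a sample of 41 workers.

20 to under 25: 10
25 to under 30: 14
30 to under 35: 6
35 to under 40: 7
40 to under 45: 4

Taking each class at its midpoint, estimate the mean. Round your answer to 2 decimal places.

Midpoints: 22.5, 27.5, 32.5, 37.5, 42.5
Σfm = 10×22.5 + 14×27.5 + 6×32.5 + 7×37.5 + 4×42.5 = 1237.5
n = Σf = 41
Mean = 1237.5 / 41 = 30.1829

30.18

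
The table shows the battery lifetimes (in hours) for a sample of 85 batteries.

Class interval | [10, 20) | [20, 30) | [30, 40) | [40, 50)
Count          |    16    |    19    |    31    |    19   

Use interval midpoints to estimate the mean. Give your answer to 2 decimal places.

Midpoints: 15, 25, 35, 45
Σfm = 16×15 + 19×25 + 31×35 + 19×45 = 2655
n = Σf = 85
Mean = 2655 / 85 = 31.2353

31.24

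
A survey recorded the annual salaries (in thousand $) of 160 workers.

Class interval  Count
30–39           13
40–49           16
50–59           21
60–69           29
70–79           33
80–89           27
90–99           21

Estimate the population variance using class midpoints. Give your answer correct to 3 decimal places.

319.359

Midpoints: 34.5, 44.5, 54.5, 64.5, 74.5, 84.5, 94.5
n = 160, Σfm = 10900, mean = 68.1250
Σfm² = 793660
Σf(m − x̄)² = Σfm² − (Σfm)²/n = 793660 − 10900²/160 = 51097.5000
Population variance = 51097.5000 / 160 = 319.3594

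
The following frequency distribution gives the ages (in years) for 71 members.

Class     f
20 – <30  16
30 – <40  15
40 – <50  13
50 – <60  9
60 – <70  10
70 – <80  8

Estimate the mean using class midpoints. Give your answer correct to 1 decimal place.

Midpoints: 25, 35, 45, 55, 65, 75
Σfm = 16×25 + 15×35 + 13×45 + 9×55 + 10×65 + 8×75 = 3255
n = Σf = 71
Mean = 3255 / 71 = 45.8451

45.8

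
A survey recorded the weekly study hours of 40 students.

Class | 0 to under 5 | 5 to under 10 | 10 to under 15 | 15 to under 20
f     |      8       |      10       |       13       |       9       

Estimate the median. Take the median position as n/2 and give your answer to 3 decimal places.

10.769

Cumulative frequencies: 8, 18, 31, 40
n = 40; position = n/2 = 20.
This falls in the class 10 to under 15: L = 10, F = 18, f = 13, h = 5.
Median ≈ 10 + ((20 − 18) / 13) × 5 = 10.7692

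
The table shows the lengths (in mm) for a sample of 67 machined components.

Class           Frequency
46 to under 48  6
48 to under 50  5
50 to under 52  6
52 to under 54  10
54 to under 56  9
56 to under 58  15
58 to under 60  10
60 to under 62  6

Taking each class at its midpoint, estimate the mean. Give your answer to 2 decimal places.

54.76

Midpoints: 47, 49, 51, 53, 55, 57, 59, 61
Σfm = 6×47 + 5×49 + 6×51 + 10×53 + 9×55 + 15×57 + 10×59 + 6×61 = 3669
n = Σf = 67
Mean = 3669 / 67 = 54.7612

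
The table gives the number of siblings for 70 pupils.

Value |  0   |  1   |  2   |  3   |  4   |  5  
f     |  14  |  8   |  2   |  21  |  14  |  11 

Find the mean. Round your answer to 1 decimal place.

Values: 0, 1, 2, 3, 4, 5
Σfx = 14×0 + 8×1 + 2×2 + 21×3 + 14×4 + 11×5 = 186
n = Σf = 70
Mean = 186 / 70 = 2.6571

2.7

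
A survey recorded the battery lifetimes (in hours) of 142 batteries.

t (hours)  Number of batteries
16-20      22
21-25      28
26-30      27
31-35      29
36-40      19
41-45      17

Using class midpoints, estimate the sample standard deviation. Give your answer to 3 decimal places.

Midpoints: 18, 23, 28, 33, 38, 43
n = 142, Σfm = 4206, mean = 29.6197
Σfm² = 133558
Σf(m − x̄)² = Σfm² − (Σfm)²/n = 133558 − 4206²/142 = 8977.4648
Sample variance = 8977.4648 / 141 = 63.6700
Standard deviation = √63.6700 = 7.9793

7.979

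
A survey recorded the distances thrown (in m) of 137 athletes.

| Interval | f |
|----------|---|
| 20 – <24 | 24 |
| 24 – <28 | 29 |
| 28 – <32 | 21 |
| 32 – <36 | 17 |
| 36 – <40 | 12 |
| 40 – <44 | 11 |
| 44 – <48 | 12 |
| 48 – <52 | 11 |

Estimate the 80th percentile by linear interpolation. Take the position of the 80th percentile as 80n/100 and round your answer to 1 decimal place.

42.4

Cumulative frequencies: 24, 53, 74, 91, 103, 114, 126, 137
n = 137; position = 80n/100 = 109.6.
This falls in the class 40 – <44: L = 40, F = 103, f = 11, h = 4.
80th percentile ≈ 40 + ((109.6 − 103) / 11) × 4 = 42.4000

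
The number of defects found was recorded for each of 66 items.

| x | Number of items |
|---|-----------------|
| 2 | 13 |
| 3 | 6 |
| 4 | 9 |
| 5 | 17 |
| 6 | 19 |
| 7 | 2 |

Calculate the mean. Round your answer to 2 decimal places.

Values: 2, 3, 4, 5, 6, 7
Σfx = 13×2 + 6×3 + 9×4 + 17×5 + 19×6 + 2×7 = 293
n = Σf = 66
Mean = 293 / 66 = 4.4394

4.44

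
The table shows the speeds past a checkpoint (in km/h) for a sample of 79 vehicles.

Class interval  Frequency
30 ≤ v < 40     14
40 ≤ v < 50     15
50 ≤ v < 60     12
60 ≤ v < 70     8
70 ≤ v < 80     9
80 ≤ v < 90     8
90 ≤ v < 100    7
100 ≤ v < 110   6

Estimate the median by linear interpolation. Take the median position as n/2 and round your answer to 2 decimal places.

Cumulative frequencies: 14, 29, 41, 49, 58, 66, 73, 79
n = 79; position = n/2 = 39.5.
This falls in the class 50 ≤ v < 60: L = 50, F = 29, f = 12, h = 10.
Median ≈ 50 + ((39.5 − 29) / 12) × 10 = 58.7500

58.75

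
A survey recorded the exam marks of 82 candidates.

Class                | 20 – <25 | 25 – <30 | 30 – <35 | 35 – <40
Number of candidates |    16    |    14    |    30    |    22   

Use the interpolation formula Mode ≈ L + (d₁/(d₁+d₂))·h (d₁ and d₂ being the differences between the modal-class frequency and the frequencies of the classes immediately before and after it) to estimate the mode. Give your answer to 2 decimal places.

Modal class: 30 – <35 (highest frequency 30).
d₁ = 30 − 14 = 16, d₂ = 30 − 22 = 8
Mode ≈ 30 + (16/(16+8)) × 5 = 30 + 3.3333 = 33.3333

33.33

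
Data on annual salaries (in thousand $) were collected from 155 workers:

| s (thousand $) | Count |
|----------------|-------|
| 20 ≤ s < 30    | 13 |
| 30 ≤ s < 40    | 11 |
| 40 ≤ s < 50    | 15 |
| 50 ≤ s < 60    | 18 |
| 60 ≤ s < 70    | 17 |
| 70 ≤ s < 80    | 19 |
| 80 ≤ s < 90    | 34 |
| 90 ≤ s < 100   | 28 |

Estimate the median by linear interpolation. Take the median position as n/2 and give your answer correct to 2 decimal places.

Cumulative frequencies: 13, 24, 39, 57, 74, 93, 127, 155
n = 155; position = n/2 = 77.5.
This falls in the class 70 ≤ s < 80: L = 70, F = 74, f = 19, h = 10.
Median ≈ 70 + ((77.5 − 74) / 19) × 10 = 71.8421

71.84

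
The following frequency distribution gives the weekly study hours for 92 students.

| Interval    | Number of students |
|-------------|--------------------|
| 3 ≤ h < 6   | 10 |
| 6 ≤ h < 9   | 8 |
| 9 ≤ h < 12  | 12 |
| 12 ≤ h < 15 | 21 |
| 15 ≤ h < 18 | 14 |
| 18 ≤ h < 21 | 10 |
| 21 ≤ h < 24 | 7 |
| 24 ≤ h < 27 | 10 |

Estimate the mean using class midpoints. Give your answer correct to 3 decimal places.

Midpoints: 4.5, 7.5, 10.5, 13.5, 16.5, 19.5, 22.5, 25.5
Σfm = 10×4.5 + 8×7.5 + 12×10.5 + 21×13.5 + 14×16.5 + 10×19.5 + 7×22.5 + 10×25.5 = 1353
n = Σf = 92
Mean = 1353 / 92 = 14.7065

14.707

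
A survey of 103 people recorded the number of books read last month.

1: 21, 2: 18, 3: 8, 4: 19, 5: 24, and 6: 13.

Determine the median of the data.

4

Cumulative frequencies: 21, 39, 47, 66, 90, 103
n = 103, so the median is the value in position (n+1)/2 = 52.
Position 52 falls at value 4.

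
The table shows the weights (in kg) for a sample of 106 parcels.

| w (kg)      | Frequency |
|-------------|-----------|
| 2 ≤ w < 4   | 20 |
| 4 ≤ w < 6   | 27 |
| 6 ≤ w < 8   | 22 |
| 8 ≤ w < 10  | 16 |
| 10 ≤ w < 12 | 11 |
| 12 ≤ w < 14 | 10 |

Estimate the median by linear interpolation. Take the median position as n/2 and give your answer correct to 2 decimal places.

6.55

Cumulative frequencies: 20, 47, 69, 85, 96, 106
n = 106; position = n/2 = 53.
This falls in the class 6 ≤ w < 8: L = 6, F = 47, f = 22, h = 2.
Median ≈ 6 + ((53 − 47) / 22) × 2 = 6.5455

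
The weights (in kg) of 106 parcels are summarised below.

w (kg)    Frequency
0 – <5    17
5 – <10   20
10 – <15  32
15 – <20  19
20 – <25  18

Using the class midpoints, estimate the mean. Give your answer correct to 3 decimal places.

12.547

Midpoints: 2.5, 7.5, 12.5, 17.5, 22.5
Σfm = 17×2.5 + 20×7.5 + 32×12.5 + 19×17.5 + 18×22.5 = 1330
n = Σf = 106
Mean = 1330 / 106 = 12.5472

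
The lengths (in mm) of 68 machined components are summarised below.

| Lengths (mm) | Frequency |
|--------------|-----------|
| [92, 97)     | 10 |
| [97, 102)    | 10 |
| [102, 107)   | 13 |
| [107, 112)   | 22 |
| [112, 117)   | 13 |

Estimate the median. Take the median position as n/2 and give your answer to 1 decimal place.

107.2

Cumulative frequencies: 10, 20, 33, 55, 68
n = 68; position = n/2 = 34.
This falls in the class [107, 112): L = 107, F = 33, f = 22, h = 5.
Median ≈ 107 + ((34 − 33) / 22) × 5 = 107.2273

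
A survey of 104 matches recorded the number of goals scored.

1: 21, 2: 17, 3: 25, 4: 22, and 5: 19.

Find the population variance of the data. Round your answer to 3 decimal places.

1.913

Values: 1, 2, 3, 4, 5
n = 104, Σfx = 313, mean = 3.0096
Σfx² = 1141
Σf(x − x̄)² = Σfx² − (Σfx)²/n = 1141 − 313²/104 = 198.9904
Population variance = 198.9904 / 104 = 1.9134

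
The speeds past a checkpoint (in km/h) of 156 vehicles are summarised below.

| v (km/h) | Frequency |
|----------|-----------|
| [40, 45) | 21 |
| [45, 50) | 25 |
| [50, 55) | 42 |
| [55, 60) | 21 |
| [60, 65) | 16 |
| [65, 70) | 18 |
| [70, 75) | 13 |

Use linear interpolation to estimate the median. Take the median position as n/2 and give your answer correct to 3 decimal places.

Cumulative frequencies: 21, 46, 88, 109, 125, 143, 156
n = 156; position = n/2 = 78.
This falls in the class [50, 55): L = 50, F = 46, f = 42, h = 5.
Median ≈ 50 + ((78 − 46) / 42) × 5 = 53.8095

53.810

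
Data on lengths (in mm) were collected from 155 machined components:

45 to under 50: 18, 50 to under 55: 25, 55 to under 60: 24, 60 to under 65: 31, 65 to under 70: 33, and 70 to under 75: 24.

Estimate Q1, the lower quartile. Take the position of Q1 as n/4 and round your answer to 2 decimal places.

54.15

Cumulative frequencies: 18, 43, 67, 98, 131, 155
n = 155; position = n/4 = 38.75.
This falls in the class 50 to under 55: L = 50, F = 18, f = 25, h = 5.
Lower quartile ≈ 50 + ((38.75 − 18) / 25) × 5 = 54.1500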